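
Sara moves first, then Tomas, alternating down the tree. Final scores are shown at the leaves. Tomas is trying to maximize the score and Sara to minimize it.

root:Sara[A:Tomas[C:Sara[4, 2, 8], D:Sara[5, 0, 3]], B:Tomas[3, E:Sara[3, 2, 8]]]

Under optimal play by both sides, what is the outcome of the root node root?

2

C (Sara): min(4, 2, 8) = 2
D (Sara): min(5, 0, 3) = 0
A (Tomas): max(2, 0) = 2
E (Sara): min(3, 2, 8) = 2
B (Tomas): max(3, 2) = 3
root (Sara): min(2, 3) = 2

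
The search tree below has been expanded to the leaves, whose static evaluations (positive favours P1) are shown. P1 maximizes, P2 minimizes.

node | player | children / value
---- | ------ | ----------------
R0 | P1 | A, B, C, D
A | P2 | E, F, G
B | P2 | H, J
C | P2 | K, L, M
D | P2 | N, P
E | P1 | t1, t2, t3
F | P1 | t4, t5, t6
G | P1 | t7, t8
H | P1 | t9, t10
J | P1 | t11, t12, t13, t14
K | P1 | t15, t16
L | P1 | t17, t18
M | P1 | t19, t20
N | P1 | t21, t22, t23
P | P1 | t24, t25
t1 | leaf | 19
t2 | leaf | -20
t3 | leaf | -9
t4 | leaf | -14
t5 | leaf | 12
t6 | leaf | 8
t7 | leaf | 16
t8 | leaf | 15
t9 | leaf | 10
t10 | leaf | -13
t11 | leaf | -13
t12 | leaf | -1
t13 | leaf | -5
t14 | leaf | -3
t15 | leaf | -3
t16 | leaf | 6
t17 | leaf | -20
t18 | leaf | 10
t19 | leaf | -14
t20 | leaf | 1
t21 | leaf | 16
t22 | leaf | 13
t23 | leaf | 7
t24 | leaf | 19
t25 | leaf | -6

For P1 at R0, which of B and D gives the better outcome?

D

H (P1): max(10, -13) = 10
J (P1): max(-13, -1, -5, -3) = -1
B (P2): min(10, -1) = -1
N (P1): max(16, 13, 7) = 16
P (P1): max(19, -6) = 19
D (P2): min(16, 19) = 16
P1 prefers the higher value; B=-1, D=16. D is better since 16 > -1.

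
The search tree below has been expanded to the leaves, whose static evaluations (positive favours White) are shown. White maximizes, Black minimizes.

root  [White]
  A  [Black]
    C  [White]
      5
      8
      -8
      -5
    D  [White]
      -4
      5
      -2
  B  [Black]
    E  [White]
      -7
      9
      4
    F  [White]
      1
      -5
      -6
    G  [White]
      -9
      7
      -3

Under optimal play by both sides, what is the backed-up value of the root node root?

C (White): max(5, 8, -8, -5) = 8
D (White): max(-4, 5, -2) = 5
A (Black): min(8, 5) = 5
E (White): max(-7, 9, 4) = 9
F (White): max(1, -5, -6) = 1
G (White): max(-9, 7, -3) = 7
B (Black): min(9, 1, 7) = 1
root (White): max(5, 1) = 5

5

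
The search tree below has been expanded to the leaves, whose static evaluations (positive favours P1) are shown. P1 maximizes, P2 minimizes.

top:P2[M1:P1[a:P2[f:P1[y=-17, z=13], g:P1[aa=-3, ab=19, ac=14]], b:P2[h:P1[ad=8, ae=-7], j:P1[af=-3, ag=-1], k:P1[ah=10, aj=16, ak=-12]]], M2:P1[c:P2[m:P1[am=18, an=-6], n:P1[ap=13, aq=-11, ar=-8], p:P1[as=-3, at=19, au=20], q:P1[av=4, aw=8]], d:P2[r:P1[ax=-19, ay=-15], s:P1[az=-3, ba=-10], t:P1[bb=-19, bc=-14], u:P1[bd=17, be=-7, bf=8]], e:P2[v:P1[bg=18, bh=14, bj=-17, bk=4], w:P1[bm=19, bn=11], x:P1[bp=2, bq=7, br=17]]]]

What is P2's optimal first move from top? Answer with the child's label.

f (P1): max(-17, 13) = 13
g (P1): max(-3, 19, 14) = 19
a (P2): min(13, 19) = 13
h (P1): max(8, -7) = 8
j (P1): max(-3, -1) = -1
k (P1): max(10, 16, -12) = 16
b (P2): min(8, -1, 16) = -1
M1 (P1): max(13, -1) = 13
m (P1): max(18, -6) = 18
n (P1): max(13, -11, -8) = 13
p (P1): max(-3, 19, 20) = 20
q (P1): max(4, 8) = 8
c (P2): min(18, 13, 20, 8) = 8
r (P1): max(-19, -15) = -15
s (P1): max(-3, -10) = -3
t (P1): max(-19, -14) = -14
u (P1): max(17, -7, 8) = 17
d (P2): min(-15, -3, -14, 17) = -15
v (P1): max(18, 14, -17, 4) = 18
w (P1): max(19, 11) = 19
x (P1): max(2, 7, 17) = 17
e (P2): min(18, 19, 17) = 17
M2 (P1): max(8, -15, 17) = 17
top (P2): min(13, 17) = 13
P2 at top wants the lowest of {M1=13, M2=17}, so chooses M1.

M1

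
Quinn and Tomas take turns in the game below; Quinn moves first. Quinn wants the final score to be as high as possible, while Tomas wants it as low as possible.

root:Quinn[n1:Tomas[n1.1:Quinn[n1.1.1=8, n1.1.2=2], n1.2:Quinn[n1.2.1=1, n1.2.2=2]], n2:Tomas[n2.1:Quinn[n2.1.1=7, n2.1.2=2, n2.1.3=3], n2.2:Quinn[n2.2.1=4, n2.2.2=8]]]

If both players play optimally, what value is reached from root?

n1.1 (Quinn): max(8, 2) = 8
n1.2 (Quinn): max(1, 2) = 2
n1 (Tomas): min(8, 2) = 2
n2.1 (Quinn): max(7, 2, 3) = 7
n2.2 (Quinn): max(4, 8) = 8
n2 (Tomas): min(7, 8) = 7
root (Quinn): max(2, 7) = 7

7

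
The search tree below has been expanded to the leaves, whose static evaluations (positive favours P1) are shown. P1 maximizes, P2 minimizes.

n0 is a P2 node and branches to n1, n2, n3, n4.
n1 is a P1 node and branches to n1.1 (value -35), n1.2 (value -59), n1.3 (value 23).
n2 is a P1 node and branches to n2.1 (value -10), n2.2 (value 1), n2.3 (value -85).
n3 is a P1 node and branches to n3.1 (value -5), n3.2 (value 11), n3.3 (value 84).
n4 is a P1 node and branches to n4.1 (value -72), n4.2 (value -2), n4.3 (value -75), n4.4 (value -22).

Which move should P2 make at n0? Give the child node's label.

n4

n1 (P1): max(-35, -59, 23) = 23
n2 (P1): max(-10, 1, -85) = 1
n3 (P1): max(-5, 11, 84) = 84
n4 (P1): max(-72, -2, -75, -22) = -2
n0 (P2): min(23, 1, 84, -2) = -2
P2 at n0 wants the lowest of {n1=23, n2=1, n3=84, n4=-2}, so chooses n4.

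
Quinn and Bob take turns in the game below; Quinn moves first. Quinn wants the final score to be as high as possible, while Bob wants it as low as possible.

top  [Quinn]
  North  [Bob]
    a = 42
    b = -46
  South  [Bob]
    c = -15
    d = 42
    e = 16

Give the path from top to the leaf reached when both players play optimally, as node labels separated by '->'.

top -> South -> c

North (Bob): min(42, -46) = -46
South (Bob): min(-15, 42, 16) = -15
top (Quinn): max(-46, -15) = -15
At top, Quinn picks South (highest: -15).
At South, Bob picks c (lowest: -15).
Terminal value -15.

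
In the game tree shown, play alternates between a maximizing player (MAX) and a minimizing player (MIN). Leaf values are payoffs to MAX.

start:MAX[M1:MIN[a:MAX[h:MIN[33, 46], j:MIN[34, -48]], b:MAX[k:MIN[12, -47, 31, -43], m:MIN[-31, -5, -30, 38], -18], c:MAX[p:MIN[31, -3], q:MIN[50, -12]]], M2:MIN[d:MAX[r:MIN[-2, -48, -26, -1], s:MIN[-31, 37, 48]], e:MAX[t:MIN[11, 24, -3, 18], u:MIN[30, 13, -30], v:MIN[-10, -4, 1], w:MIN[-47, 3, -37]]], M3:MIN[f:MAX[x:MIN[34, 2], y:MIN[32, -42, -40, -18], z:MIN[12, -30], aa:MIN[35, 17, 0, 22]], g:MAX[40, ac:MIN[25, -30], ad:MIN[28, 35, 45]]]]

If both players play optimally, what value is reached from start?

2

h (MIN): min(33, 46) = 33
j (MIN): min(34, -48) = -48
a (MAX): max(33, -48) = 33
k (MIN): min(12, -47, 31, -43) = -47
m (MIN): min(-31, -5, -30, 38) = -31
b (MAX): max(-47, -31, -18) = -18
p (MIN): min(31, -3) = -3
q (MIN): min(50, -12) = -12
c (MAX): max(-3, -12) = -3
M1 (MIN): min(33, -18, -3) = -18
r (MIN): min(-2, -48, -26, -1) = -48
s (MIN): min(-31, 37, 48) = -31
d (MAX): max(-48, -31) = -31
t (MIN): min(11, 24, -3, 18) = -3
u (MIN): min(30, 13, -30) = -30
v (MIN): min(-10, -4, 1) = -10
w (MIN): min(-47, 3, -37) = -47
e (MAX): max(-3, -30, -10, -47) = -3
M2 (MIN): min(-31, -3) = -31
x (MIN): min(34, 2) = 2
y (MIN): min(32, -42, -40, -18) = -42
z (MIN): min(12, -30) = -30
aa (MIN): min(35, 17, 0, 22) = 0
f (MAX): max(2, -42, -30, 0) = 2
ac (MIN): min(25, -30) = -30
ad (MIN): min(28, 35, 45) = 28
g (MAX): max(40, -30, 28) = 40
M3 (MIN): min(2, 40) = 2
start (MAX): max(-18, -31, 2) = 2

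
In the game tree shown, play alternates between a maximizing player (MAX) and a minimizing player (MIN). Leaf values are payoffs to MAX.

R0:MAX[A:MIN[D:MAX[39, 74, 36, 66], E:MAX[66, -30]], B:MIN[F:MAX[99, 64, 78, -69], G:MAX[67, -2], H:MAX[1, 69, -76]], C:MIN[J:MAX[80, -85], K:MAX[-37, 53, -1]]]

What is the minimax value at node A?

66

D (MAX): max(39, 74, 36, 66) = 74
E (MAX): max(66, -30) = 66
A (MIN): min(74, 66) = 66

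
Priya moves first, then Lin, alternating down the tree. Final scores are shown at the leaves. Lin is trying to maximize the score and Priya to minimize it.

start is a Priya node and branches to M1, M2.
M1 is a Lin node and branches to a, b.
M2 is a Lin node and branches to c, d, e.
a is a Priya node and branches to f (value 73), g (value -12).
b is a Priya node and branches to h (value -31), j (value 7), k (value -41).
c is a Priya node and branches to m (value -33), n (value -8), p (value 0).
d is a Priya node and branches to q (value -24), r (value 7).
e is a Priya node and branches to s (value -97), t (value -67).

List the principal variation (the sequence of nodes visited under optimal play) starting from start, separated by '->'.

start -> M2 -> d -> q

a (Priya): min(73, -12) = -12
b (Priya): min(-31, 7, -41) = -41
M1 (Lin): max(-12, -41) = -12
c (Priya): min(-33, -8, 0) = -33
d (Priya): min(-24, 7) = -24
e (Priya): min(-97, -67) = -97
M2 (Lin): max(-33, -24, -97) = -24
start (Priya): min(-12, -24) = -24
At start, Priya picks M2 (lowest: -24).
At M2, Lin picks d (highest: -24).
At d, Priya picks q (lowest: -24).
Terminal value -24.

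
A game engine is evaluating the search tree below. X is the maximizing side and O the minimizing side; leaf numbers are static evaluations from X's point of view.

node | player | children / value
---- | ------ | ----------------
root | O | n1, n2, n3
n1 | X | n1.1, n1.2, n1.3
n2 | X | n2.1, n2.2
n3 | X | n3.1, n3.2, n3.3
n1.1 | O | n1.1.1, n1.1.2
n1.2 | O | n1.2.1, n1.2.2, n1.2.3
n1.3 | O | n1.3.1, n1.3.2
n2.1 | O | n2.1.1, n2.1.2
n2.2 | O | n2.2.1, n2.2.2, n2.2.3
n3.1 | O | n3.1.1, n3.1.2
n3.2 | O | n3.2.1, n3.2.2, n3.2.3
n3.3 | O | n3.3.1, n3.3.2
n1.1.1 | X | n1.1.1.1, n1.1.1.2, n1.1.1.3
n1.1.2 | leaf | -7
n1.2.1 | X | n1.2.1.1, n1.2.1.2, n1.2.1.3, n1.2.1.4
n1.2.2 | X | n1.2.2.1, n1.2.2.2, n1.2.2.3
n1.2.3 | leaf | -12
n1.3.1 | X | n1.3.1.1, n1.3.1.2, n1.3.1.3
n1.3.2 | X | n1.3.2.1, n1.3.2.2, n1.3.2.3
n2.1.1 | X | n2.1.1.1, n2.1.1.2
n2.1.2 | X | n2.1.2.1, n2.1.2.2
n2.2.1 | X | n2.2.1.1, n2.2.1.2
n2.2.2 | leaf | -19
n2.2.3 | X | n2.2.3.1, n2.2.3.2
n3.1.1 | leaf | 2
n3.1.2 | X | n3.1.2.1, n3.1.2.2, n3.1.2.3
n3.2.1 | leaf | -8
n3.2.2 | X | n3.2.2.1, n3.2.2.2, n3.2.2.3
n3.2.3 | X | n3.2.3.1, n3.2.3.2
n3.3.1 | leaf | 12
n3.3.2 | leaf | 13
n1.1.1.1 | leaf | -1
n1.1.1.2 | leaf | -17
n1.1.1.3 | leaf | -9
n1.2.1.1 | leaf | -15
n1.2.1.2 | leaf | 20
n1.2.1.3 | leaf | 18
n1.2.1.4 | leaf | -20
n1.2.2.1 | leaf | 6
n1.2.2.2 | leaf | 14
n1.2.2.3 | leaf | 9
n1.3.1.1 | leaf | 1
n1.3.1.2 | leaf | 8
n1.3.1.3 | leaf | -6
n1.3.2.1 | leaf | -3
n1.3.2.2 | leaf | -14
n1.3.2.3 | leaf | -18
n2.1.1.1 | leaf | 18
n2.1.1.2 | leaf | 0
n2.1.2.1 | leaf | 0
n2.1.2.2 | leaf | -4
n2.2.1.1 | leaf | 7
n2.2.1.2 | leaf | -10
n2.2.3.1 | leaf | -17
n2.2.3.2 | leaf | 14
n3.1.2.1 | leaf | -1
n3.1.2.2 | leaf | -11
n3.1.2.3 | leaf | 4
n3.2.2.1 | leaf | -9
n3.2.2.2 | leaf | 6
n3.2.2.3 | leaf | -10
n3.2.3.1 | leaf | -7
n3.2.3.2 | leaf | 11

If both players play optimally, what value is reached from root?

-3

n1.1.1 (X): max(-1, -17, -9) = -1
n1.1 (O): min(-1, -7) = -7
n1.2.1 (X): max(-15, 20, 18, -20) = 20
n1.2.2 (X): max(6, 14, 9) = 14
n1.2 (O): min(20, 14, -12) = -12
n1.3.1 (X): max(1, 8, -6) = 8
n1.3.2 (X): max(-3, -14, -18) = -3
n1.3 (O): min(8, -3) = -3
n1 (X): max(-7, -12, -3) = -3
n2.1.1 (X): max(18, 0) = 18
n2.1.2 (X): max(0, -4) = 0
n2.1 (O): min(18, 0) = 0
n2.2.1 (X): max(7, -10) = 7
n2.2.3 (X): max(-17, 14) = 14
n2.2 (O): min(7, -19, 14) = -19
n2 (X): max(0, -19) = 0
n3.1.2 (X): max(-1, -11, 4) = 4
n3.1 (O): min(2, 4) = 2
n3.2.2 (X): max(-9, 6, -10) = 6
n3.2.3 (X): max(-7, 11) = 11
n3.2 (O): min(-8, 6, 11) = -8
n3.3 (O): min(12, 13) = 12
n3 (X): max(2, -8, 12) = 12
root (O): min(-3, 0, 12) = -3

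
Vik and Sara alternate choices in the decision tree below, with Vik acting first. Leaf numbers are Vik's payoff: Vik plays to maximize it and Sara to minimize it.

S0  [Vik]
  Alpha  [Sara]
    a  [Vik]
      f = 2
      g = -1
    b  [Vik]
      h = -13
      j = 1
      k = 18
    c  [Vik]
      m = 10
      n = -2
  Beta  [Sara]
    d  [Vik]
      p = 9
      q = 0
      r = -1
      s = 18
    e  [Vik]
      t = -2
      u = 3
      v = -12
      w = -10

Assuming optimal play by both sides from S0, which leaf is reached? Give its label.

a (Vik): max(2, -1) = 2
b (Vik): max(-13, 1, 18) = 18
c (Vik): max(10, -2) = 10
Alpha (Sara): min(2, 18, 10) = 2
d (Vik): max(9, 0, -1, 18) = 18
e (Vik): max(-2, 3, -12, -10) = 3
Beta (Sara): min(18, 3) = 3
S0 (Vik): max(2, 3) = 3
At S0, Vik picks Beta (highest: 3).
At Beta, Sara picks e (lowest: 3).
At e, Vik picks u (highest: 3).
Terminal value 3.

u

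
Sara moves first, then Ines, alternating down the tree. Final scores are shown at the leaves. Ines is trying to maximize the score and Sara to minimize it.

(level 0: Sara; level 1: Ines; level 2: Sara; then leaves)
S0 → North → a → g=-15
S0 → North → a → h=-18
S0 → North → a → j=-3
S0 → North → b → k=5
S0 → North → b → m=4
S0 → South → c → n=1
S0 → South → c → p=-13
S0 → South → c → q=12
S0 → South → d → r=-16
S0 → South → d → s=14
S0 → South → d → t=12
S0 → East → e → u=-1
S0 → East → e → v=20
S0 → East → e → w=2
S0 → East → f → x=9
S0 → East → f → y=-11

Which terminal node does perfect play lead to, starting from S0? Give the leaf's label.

a (Sara): min(-15, -18, -3) = -18
b (Sara): min(5, 4) = 4
North (Ines): max(-18, 4) = 4
c (Sara): min(1, -13, 12) = -13
d (Sara): min(-16, 14, 12) = -16
South (Ines): max(-13, -16) = -13
e (Sara): min(-1, 20, 2) = -1
f (Sara): min(9, -11) = -11
East (Ines): max(-1, -11) = -1
S0 (Sara): min(4, -13, -1) = -13
At S0, Sara picks South (lowest: -13).
At South, Ines picks c (highest: -13).
At c, Sara picks p (lowest: -13).
Terminal value -13.

p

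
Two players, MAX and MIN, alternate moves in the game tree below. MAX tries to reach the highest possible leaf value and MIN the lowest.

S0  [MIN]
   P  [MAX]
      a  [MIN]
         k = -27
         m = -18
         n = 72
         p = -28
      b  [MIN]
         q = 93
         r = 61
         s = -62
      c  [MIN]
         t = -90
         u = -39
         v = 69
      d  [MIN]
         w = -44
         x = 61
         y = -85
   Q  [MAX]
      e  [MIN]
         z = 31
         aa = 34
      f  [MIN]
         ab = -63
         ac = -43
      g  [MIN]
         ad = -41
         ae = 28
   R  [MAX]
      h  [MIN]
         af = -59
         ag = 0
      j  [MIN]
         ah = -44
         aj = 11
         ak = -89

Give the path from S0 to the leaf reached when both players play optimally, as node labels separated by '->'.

S0 -> R -> h -> af

a (MIN): min(-27, -18, 72, -28) = -28
b (MIN): min(93, 61, -62) = -62
c (MIN): min(-90, -39, 69) = -90
d (MIN): min(-44, 61, -85) = -85
P (MAX): max(-28, -62, -90, -85) = -28
e (MIN): min(31, 34) = 31
f (MIN): min(-63, -43) = -63
g (MIN): min(-41, 28) = -41
Q (MAX): max(31, -63, -41) = 31
h (MIN): min(-59, 0) = -59
j (MIN): min(-44, 11, -89) = -89
R (MAX): max(-59, -89) = -59
S0 (MIN): min(-28, 31, -59) = -59
At S0, MIN picks R (lowest: -59).
At R, MAX picks h (highest: -59).
At h, MIN picks af (lowest: -59).
Terminal value -59.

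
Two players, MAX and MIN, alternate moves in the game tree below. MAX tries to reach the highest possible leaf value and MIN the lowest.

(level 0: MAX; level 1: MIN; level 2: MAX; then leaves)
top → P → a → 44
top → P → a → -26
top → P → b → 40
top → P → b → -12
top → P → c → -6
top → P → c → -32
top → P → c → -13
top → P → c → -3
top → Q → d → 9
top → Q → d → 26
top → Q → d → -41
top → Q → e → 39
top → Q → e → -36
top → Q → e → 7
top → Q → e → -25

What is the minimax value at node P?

-3

a (MAX): max(44, -26) = 44
b (MAX): max(40, -12) = 40
c (MAX): max(-6, -32, -13, -3) = -3
P (MIN): min(44, 40, -3) = -3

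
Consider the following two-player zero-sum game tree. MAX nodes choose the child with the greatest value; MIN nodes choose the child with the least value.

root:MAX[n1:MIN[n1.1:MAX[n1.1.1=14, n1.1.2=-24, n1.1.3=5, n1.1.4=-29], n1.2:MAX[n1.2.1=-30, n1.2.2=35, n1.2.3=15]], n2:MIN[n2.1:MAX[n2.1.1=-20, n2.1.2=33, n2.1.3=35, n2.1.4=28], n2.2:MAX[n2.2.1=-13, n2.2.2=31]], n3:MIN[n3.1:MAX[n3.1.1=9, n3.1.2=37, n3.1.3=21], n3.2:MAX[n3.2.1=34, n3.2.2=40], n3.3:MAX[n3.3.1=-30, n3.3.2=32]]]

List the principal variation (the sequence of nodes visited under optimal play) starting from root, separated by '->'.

root -> n3 -> n3.3 -> n3.3.2

n1.1 (MAX): max(14, -24, 5, -29) = 14
n1.2 (MAX): max(-30, 35, 15) = 35
n1 (MIN): min(14, 35) = 14
n2.1 (MAX): max(-20, 33, 35, 28) = 35
n2.2 (MAX): max(-13, 31) = 31
n2 (MIN): min(35, 31) = 31
n3.1 (MAX): max(9, 37, 21) = 37
n3.2 (MAX): max(34, 40) = 40
n3.3 (MAX): max(-30, 32) = 32
n3 (MIN): min(37, 40, 32) = 32
root (MAX): max(14, 31, 32) = 32
At root, MAX picks n3 (highest: 32).
At n3, MIN picks n3.3 (lowest: 32).
At n3.3, MAX picks n3.3.2 (highest: 32).
Terminal value 32.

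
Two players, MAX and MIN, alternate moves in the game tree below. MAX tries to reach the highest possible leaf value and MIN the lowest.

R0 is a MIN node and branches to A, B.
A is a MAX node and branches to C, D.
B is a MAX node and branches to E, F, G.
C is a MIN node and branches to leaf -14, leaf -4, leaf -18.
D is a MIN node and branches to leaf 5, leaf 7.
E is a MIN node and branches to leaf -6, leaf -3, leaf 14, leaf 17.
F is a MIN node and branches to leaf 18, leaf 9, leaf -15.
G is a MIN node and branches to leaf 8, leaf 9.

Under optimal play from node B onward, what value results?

E (MIN): min(-6, -3, 14, 17) = -6
F (MIN): min(18, 9, -15) = -15
G (MIN): min(8, 9) = 8
B (MAX): max(-6, -15, 8) = 8

8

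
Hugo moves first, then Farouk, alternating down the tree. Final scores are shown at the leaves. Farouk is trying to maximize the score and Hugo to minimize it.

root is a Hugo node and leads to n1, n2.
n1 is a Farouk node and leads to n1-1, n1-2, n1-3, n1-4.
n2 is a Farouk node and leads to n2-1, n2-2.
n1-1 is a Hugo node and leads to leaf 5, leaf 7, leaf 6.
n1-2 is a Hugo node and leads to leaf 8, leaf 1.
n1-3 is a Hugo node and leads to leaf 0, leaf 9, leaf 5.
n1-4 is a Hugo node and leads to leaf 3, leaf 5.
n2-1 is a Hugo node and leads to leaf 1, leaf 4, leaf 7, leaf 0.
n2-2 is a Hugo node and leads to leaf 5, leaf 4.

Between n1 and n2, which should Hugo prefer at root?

n2

n1-1 (Hugo): min(5, 7, 6) = 5
n1-2 (Hugo): min(8, 1) = 1
n1-3 (Hugo): min(0, 9, 5) = 0
n1-4 (Hugo): min(3, 5) = 3
n1 (Farouk): max(5, 1, 0, 3) = 5
n2-1 (Hugo): min(1, 4, 7, 0) = 0
n2-2 (Hugo): min(5, 4) = 4
n2 (Farouk): max(0, 4) = 4
Hugo prefers the lower value; n1=5, n2=4. n2 is better since 4 < 5.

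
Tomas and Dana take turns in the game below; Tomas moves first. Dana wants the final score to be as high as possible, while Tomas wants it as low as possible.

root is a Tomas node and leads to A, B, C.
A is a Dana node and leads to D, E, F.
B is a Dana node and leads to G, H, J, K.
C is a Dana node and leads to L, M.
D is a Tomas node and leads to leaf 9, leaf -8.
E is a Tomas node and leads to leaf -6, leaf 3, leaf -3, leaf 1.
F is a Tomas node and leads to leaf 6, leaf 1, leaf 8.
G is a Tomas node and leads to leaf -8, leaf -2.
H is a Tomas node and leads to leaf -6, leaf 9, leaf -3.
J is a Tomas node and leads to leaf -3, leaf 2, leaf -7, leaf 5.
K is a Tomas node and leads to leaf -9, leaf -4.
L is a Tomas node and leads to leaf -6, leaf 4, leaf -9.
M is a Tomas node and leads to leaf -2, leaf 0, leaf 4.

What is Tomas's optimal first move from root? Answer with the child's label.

B

D (Tomas): min(9, -8) = -8
E (Tomas): min(-6, 3, -3, 1) = -6
F (Tomas): min(6, 1, 8) = 1
A (Dana): max(-8, -6, 1) = 1
G (Tomas): min(-8, -2) = -8
H (Tomas): min(-6, 9, -3) = -6
J (Tomas): min(-3, 2, -7, 5) = -7
K (Tomas): min(-9, -4) = -9
B (Dana): max(-8, -6, -7, -9) = -6
L (Tomas): min(-6, 4, -9) = -9
M (Tomas): min(-2, 0, 4) = -2
C (Dana): max(-9, -2) = -2
root (Tomas): min(1, -6, -2) = -6
Tomas at root wants the lowest of {A=1, B=-6, C=-2}, so chooses B.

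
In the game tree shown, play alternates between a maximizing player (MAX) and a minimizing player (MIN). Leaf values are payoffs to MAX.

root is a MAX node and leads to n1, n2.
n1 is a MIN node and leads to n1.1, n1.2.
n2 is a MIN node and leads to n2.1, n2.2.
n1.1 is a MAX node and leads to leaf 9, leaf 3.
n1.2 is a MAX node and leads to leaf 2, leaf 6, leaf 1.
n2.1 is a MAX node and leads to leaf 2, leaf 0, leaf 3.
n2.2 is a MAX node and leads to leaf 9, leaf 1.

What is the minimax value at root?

6

n1.1 (MAX): max(9, 3) = 9
n1.2 (MAX): max(2, 6, 1) = 6
n1 (MIN): min(9, 6) = 6
n2.1 (MAX): max(2, 0, 3) = 3
n2.2 (MAX): max(9, 1) = 9
n2 (MIN): min(3, 9) = 3
root (MAX): max(6, 3) = 6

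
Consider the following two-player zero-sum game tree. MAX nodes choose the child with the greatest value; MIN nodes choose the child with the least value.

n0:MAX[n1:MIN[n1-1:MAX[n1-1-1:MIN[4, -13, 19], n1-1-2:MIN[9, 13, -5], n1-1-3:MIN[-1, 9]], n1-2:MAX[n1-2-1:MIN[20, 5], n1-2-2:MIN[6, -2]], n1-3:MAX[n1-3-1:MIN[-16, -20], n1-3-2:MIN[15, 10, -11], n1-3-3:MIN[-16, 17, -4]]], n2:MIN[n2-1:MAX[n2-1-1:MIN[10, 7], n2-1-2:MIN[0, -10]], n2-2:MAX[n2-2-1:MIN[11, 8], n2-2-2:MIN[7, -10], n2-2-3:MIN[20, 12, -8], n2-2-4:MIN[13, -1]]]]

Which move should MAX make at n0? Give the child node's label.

n1-1-1 (MIN): min(4, -13, 19) = -13
n1-1-2 (MIN): min(9, 13, -5) = -5
n1-1-3 (MIN): min(-1, 9) = -1
n1-1 (MAX): max(-13, -5, -1) = -1
n1-2-1 (MIN): min(20, 5) = 5
n1-2-2 (MIN): min(6, -2) = -2
n1-2 (MAX): max(5, -2) = 5
n1-3-1 (MIN): min(-16, -20) = -20
n1-3-2 (MIN): min(15, 10, -11) = -11
n1-3-3 (MIN): min(-16, 17, -4) = -16
n1-3 (MAX): max(-20, -11, -16) = -11
n1 (MIN): min(-1, 5, -11) = -11
n2-1-1 (MIN): min(10, 7) = 7
n2-1-2 (MIN): min(0, -10) = -10
n2-1 (MAX): max(7, -10) = 7
n2-2-1 (MIN): min(11, 8) = 8
n2-2-2 (MIN): min(7, -10) = -10
n2-2-3 (MIN): min(20, 12, -8) = -8
n2-2-4 (MIN): min(13, -1) = -1
n2-2 (MAX): max(8, -10, -8, -1) = 8
n2 (MIN): min(7, 8) = 7
n0 (MAX): max(-11, 7) = 7
MAX at n0 wants the highest of {n1=-11, n2=7}, so chooses n2.

n2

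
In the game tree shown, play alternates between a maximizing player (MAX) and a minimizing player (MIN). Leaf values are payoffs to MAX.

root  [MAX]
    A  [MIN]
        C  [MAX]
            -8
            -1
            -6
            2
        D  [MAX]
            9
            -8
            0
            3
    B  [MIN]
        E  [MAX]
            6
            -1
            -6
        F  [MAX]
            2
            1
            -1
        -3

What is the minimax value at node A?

2

C (MAX): max(-8, -1, -6, 2) = 2
D (MAX): max(9, -8, 0, 3) = 9
A (MIN): min(2, 9) = 2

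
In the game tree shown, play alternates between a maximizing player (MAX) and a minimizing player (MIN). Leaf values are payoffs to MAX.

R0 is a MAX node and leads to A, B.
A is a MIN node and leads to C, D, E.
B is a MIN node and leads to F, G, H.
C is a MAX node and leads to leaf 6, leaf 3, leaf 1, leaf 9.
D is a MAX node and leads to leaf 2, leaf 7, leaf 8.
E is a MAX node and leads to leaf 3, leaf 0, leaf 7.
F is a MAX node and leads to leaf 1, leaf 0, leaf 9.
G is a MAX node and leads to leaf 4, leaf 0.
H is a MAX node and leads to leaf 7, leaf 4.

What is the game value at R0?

C (MAX): max(6, 3, 1, 9) = 9
D (MAX): max(2, 7, 8) = 8
E (MAX): max(3, 0, 7) = 7
A (MIN): min(9, 8, 7) = 7
F (MAX): max(1, 0, 9) = 9
G (MAX): max(4, 0) = 4
H (MAX): max(7, 4) = 7
B (MIN): min(9, 4, 7) = 4
R0 (MAX): max(7, 4) = 7

7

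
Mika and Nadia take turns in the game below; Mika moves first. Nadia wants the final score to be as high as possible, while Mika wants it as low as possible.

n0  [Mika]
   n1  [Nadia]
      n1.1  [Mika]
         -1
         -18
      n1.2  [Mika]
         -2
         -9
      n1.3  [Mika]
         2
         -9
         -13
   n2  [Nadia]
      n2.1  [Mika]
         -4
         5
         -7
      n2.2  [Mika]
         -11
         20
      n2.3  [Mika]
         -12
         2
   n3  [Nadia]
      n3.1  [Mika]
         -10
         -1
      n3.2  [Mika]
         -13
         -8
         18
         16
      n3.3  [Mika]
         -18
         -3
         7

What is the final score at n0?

n1.1 (Mika): min(-1, -18) = -18
n1.2 (Mika): min(-2, -9) = -9
n1.3 (Mika): min(2, -9, -13) = -13
n1 (Nadia): max(-18, -9, -13) = -9
n2.1 (Mika): min(-4, 5, -7) = -7
n2.2 (Mika): min(-11, 20) = -11
n2.3 (Mika): min(-12, 2) = -12
n2 (Nadia): max(-7, -11, -12) = -7
n3.1 (Mika): min(-10, -1) = -10
n3.2 (Mika): min(-13, -8, 18, 16) = -13
n3.3 (Mika): min(-18, -3, 7) = -18
n3 (Nadia): max(-10, -13, -18) = -10
n0 (Mika): min(-9, -7, -10) = -10

-10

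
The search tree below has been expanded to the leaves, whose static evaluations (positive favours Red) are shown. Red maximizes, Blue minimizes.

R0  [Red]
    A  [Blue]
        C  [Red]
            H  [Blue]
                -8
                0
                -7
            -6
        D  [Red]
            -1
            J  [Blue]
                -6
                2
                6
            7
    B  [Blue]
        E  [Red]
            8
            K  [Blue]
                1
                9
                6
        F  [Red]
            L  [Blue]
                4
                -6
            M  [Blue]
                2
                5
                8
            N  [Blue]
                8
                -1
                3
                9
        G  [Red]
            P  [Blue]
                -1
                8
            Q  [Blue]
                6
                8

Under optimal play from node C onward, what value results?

-6

H (Blue): min(-8, 0, -7) = -8
C (Red): max(-8, -6) = -6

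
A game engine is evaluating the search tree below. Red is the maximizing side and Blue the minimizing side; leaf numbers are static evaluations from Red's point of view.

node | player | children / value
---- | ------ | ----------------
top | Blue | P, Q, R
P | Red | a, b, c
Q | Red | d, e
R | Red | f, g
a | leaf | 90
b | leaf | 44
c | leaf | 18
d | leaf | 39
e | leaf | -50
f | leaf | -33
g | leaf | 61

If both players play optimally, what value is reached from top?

39

P (Red): max(90, 44, 18) = 90
Q (Red): max(39, -50) = 39
R (Red): max(-33, 61) = 61
top (Blue): min(90, 39, 61) = 39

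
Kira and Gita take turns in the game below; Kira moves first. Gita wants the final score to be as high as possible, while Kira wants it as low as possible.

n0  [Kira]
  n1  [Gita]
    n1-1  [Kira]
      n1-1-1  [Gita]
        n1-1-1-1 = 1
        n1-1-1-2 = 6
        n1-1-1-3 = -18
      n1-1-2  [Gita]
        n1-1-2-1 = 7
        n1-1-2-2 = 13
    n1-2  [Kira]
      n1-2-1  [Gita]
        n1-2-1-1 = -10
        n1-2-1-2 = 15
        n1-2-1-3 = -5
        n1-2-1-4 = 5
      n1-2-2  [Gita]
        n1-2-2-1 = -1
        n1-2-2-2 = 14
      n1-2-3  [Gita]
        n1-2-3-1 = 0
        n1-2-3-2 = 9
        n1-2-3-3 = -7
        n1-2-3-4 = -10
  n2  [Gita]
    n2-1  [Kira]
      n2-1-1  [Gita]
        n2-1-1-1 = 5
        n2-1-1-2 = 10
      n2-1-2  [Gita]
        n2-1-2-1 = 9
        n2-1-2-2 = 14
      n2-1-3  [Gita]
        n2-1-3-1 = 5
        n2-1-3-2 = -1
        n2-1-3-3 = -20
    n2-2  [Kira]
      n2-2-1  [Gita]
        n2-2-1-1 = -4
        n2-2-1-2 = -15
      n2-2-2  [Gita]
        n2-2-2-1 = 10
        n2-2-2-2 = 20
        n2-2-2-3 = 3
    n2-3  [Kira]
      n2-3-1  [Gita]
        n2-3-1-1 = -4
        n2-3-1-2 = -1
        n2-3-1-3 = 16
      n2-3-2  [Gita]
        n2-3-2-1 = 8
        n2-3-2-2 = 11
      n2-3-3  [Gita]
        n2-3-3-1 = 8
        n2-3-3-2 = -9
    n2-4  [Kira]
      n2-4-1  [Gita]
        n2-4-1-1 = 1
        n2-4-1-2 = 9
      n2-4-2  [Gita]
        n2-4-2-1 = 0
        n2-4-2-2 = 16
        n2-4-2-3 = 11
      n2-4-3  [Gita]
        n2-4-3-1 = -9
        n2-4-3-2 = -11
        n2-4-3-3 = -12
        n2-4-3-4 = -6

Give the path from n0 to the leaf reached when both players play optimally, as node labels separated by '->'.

n1-1-1 (Gita): max(1, 6, -18) = 6
n1-1-2 (Gita): max(7, 13) = 13
n1-1 (Kira): min(6, 13) = 6
n1-2-1 (Gita): max(-10, 15, -5, 5) = 15
n1-2-2 (Gita): max(-1, 14) = 14
n1-2-3 (Gita): max(0, 9, -7, -10) = 9
n1-2 (Kira): min(15, 14, 9) = 9
n1 (Gita): max(6, 9) = 9
n2-1-1 (Gita): max(5, 10) = 10
n2-1-2 (Gita): max(9, 14) = 14
n2-1-3 (Gita): max(5, -1, -20) = 5
n2-1 (Kira): min(10, 14, 5) = 5
n2-2-1 (Gita): max(-4, -15) = -4
n2-2-2 (Gita): max(10, 20, 3) = 20
n2-2 (Kira): min(-4, 20) = -4
n2-3-1 (Gita): max(-4, -1, 16) = 16
n2-3-2 (Gita): max(8, 11) = 11
n2-3-3 (Gita): max(8, -9) = 8
n2-3 (Kira): min(16, 11, 8) = 8
n2-4-1 (Gita): max(1, 9) = 9
n2-4-2 (Gita): max(0, 16, 11) = 16
n2-4-3 (Gita): max(-9, -11, -12, -6) = -6
n2-4 (Kira): min(9, 16, -6) = -6
n2 (Gita): max(5, -4, 8, -6) = 8
n0 (Kira): min(9, 8) = 8
At n0, Kira picks n2 (lowest: 8).
At n2, Gita picks n2-3 (highest: 8).
At n2-3, Kira picks n2-3-3 (lowest: 8).
At n2-3-3, Gita picks n2-3-3-1 (highest: 8).
Terminal value 8.

n0 -> n2 -> n2-3 -> n2-3-3 -> n2-3-3-1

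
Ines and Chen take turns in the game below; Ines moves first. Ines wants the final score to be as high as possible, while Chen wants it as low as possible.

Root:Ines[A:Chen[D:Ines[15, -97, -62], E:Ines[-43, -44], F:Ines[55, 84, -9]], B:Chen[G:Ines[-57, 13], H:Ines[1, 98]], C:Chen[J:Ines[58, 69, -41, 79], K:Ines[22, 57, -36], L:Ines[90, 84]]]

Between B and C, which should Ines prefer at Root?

G (Ines): max(-57, 13) = 13
H (Ines): max(1, 98) = 98
B (Chen): min(13, 98) = 13
J (Ines): max(58, 69, -41, 79) = 79
K (Ines): max(22, 57, -36) = 57
L (Ines): max(90, 84) = 90
C (Chen): min(79, 57, 90) = 57
Ines prefers the higher value; B=13, C=57. C is better since 57 > 13.

C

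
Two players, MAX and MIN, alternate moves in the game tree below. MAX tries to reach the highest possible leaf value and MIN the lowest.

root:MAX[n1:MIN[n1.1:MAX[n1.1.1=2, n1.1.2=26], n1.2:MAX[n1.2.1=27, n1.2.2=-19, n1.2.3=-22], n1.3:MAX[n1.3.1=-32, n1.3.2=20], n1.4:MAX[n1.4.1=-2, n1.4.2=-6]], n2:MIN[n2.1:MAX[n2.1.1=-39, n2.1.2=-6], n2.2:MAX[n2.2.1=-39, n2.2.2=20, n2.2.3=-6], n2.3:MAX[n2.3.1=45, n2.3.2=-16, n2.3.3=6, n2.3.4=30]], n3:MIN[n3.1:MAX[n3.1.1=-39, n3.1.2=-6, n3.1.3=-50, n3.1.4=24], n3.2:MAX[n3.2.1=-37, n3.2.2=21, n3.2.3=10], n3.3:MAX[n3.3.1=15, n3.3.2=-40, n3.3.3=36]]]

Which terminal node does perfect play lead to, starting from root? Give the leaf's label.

n3.2.2

n1.1 (MAX): max(2, 26) = 26
n1.2 (MAX): max(27, -19, -22) = 27
n1.3 (MAX): max(-32, 20) = 20
n1.4 (MAX): max(-2, -6) = -2
n1 (MIN): min(26, 27, 20, -2) = -2
n2.1 (MAX): max(-39, -6) = -6
n2.2 (MAX): max(-39, 20, -6) = 20
n2.3 (MAX): max(45, -16, 6, 30) = 45
n2 (MIN): min(-6, 20, 45) = -6
n3.1 (MAX): max(-39, -6, -50, 24) = 24
n3.2 (MAX): max(-37, 21, 10) = 21
n3.3 (MAX): max(15, -40, 36) = 36
n3 (MIN): min(24, 21, 36) = 21
root (MAX): max(-2, -6, 21) = 21
At root, MAX picks n3 (highest: 21).
At n3, MIN picks n3.2 (lowest: 21).
At n3.2, MAX picks n3.2.2 (highest: 21).
Terminal value 21.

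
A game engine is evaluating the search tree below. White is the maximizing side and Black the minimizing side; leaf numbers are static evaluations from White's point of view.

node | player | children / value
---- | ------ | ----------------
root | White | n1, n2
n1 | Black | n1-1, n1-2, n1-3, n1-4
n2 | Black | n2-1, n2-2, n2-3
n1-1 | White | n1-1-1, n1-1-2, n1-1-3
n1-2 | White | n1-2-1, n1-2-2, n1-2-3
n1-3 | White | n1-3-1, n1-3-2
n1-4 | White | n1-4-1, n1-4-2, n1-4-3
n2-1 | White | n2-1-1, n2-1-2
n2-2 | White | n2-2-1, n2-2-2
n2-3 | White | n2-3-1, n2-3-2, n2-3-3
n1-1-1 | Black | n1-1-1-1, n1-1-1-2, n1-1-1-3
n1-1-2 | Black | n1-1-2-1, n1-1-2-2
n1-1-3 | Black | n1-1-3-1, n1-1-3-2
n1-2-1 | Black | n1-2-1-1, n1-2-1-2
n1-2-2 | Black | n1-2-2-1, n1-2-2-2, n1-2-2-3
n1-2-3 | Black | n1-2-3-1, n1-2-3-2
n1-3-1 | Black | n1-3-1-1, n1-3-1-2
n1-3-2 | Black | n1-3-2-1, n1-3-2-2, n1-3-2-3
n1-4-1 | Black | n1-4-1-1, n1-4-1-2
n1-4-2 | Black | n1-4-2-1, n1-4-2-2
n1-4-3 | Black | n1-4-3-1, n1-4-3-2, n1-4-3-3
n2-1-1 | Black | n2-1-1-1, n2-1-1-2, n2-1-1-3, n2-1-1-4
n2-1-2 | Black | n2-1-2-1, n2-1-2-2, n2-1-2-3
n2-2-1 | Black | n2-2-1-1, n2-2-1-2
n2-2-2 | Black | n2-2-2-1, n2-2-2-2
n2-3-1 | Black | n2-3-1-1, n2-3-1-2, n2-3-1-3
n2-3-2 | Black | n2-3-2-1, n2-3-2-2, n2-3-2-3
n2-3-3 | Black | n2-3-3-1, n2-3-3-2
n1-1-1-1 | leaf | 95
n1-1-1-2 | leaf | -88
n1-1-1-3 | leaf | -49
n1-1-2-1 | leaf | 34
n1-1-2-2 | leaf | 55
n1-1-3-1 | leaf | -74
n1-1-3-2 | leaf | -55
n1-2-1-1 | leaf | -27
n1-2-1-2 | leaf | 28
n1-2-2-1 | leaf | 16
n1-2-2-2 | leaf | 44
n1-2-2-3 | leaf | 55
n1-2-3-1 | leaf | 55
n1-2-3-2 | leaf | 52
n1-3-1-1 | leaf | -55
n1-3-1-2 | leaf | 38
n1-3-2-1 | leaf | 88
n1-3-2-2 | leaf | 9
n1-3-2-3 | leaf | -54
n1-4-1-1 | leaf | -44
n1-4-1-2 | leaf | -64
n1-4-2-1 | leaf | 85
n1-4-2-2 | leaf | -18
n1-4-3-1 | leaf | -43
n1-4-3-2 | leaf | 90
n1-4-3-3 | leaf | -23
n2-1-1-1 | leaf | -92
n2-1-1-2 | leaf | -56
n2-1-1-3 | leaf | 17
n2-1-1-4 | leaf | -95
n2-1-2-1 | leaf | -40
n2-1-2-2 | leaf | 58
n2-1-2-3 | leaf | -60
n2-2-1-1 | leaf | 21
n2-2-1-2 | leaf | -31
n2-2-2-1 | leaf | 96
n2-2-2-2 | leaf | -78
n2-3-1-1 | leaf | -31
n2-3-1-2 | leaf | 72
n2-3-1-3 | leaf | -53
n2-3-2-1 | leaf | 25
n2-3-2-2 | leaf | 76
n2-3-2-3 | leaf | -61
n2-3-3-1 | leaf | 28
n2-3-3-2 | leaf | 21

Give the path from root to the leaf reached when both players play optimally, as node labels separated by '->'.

n1-1-1 (Black): min(95, -88, -49) = -88
n1-1-2 (Black): min(34, 55) = 34
n1-1-3 (Black): min(-74, -55) = -74
n1-1 (White): max(-88, 34, -74) = 34
n1-2-1 (Black): min(-27, 28) = -27
n1-2-2 (Black): min(16, 44, 55) = 16
n1-2-3 (Black): min(55, 52) = 52
n1-2 (White): max(-27, 16, 52) = 52
n1-3-1 (Black): min(-55, 38) = -55
n1-3-2 (Black): min(88, 9, -54) = -54
n1-3 (White): max(-55, -54) = -54
n1-4-1 (Black): min(-44, -64) = -64
n1-4-2 (Black): min(85, -18) = -18
n1-4-3 (Black): min(-43, 90, -23) = -43
n1-4 (White): max(-64, -18, -43) = -18
n1 (Black): min(34, 52, -54, -18) = -54
n2-1-1 (Black): min(-92, -56, 17, -95) = -95
n2-1-2 (Black): min(-40, 58, -60) = -60
n2-1 (White): max(-95, -60) = -60
n2-2-1 (Black): min(21, -31) = -31
n2-2-2 (Black): min(96, -78) = -78
n2-2 (White): max(-31, -78) = -31
n2-3-1 (Black): min(-31, 72, -53) = -53
n2-3-2 (Black): min(25, 76, -61) = -61
n2-3-3 (Black): min(28, 21) = 21
n2-3 (White): max(-53, -61, 21) = 21
n2 (Black): min(-60, -31, 21) = -60
root (White): max(-54, -60) = -54
At root, White picks n1 (highest: -54).
At n1, Black picks n1-3 (lowest: -54).
At n1-3, White picks n1-3-2 (highest: -54).
At n1-3-2, Black picks n1-3-2-3 (lowest: -54).
Terminal value -54.

root -> n1 -> n1-3 -> n1-3-2 -> n1-3-2-3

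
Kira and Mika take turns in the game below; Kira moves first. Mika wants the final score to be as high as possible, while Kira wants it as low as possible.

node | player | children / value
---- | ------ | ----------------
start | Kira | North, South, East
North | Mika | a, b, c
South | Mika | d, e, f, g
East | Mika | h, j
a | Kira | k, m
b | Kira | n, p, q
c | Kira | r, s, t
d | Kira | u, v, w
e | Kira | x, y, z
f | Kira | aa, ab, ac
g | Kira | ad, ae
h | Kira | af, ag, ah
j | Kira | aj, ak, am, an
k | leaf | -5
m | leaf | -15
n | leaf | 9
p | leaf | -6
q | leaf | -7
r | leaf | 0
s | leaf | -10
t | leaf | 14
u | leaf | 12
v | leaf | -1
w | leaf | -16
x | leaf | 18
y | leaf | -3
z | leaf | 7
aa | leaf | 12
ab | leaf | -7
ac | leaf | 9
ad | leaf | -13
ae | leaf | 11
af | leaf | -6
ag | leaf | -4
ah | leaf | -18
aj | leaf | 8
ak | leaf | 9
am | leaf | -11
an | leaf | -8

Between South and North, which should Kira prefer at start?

d (Kira): min(12, -1, -16) = -16
e (Kira): min(18, -3, 7) = -3
f (Kira): min(12, -7, 9) = -7
g (Kira): min(-13, 11) = -13
South (Mika): max(-16, -3, -7, -13) = -3
a (Kira): min(-5, -15) = -15
b (Kira): min(9, -6, -7) = -7
c (Kira): min(0, -10, 14) = -10
North (Mika): max(-15, -7, -10) = -7
Kira prefers the lower value; South=-3, North=-7. North is better since -7 < -3.

North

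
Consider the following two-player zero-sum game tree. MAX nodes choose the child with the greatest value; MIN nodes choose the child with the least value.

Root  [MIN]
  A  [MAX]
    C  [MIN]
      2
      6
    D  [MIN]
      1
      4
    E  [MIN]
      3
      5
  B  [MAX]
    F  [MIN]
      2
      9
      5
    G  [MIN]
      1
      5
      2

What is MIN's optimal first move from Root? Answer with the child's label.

C (MIN): min(2, 6) = 2
D (MIN): min(1, 4) = 1
E (MIN): min(3, 5) = 3
A (MAX): max(2, 1, 3) = 3
F (MIN): min(2, 9, 5) = 2
G (MIN): min(1, 5, 2) = 1
B (MAX): max(2, 1) = 2
Root (MIN): min(3, 2) = 2
MIN at Root wants the lowest of {A=3, B=2}, so chooses B.

B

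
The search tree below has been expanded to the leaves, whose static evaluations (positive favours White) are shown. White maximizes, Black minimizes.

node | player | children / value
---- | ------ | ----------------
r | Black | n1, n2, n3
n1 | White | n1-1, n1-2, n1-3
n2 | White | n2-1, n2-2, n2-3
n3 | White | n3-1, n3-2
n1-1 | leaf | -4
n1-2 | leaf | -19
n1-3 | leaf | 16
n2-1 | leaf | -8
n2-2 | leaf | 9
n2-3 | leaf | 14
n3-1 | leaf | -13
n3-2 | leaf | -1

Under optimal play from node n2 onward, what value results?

14

n2 (White): max(-8, 9, 14) = 14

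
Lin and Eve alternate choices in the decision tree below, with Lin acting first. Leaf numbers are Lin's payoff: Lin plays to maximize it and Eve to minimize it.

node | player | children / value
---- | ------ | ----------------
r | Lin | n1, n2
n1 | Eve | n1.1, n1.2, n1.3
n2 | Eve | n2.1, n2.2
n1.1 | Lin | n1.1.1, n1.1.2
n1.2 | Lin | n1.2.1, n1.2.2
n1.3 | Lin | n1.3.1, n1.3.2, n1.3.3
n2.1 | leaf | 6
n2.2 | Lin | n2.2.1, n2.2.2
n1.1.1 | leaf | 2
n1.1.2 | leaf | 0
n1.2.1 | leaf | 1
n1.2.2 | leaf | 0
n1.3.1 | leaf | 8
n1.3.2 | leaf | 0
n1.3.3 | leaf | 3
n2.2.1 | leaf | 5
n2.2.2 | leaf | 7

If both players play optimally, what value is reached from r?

6

n1.1 (Lin): max(2, 0) = 2
n1.2 (Lin): max(1, 0) = 1
n1.3 (Lin): max(8, 0, 3) = 8
n1 (Eve): min(2, 1, 8) = 1
n2.2 (Lin): max(5, 7) = 7
n2 (Eve): min(6, 7) = 6
r (Lin): max(1, 6) = 6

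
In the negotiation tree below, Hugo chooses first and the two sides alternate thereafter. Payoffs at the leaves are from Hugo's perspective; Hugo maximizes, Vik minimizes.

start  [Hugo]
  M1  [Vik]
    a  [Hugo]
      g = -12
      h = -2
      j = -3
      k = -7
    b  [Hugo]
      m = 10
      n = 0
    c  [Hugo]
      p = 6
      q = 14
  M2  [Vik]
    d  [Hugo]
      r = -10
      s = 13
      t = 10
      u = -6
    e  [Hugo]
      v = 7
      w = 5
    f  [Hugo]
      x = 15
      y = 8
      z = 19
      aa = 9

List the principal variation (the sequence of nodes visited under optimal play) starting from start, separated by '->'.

start -> M2 -> e -> v

a (Hugo): max(-12, -2, -3, -7) = -2
b (Hugo): max(10, 0) = 10
c (Hugo): max(6, 14) = 14
M1 (Vik): min(-2, 10, 14) = -2
d (Hugo): max(-10, 13, 10, -6) = 13
e (Hugo): max(7, 5) = 7
f (Hugo): max(15, 8, 19, 9) = 19
M2 (Vik): min(13, 7, 19) = 7
start (Hugo): max(-2, 7) = 7
At start, Hugo picks M2 (highest: 7).
At M2, Vik picks e (lowest: 7).
At e, Hugo picks v (highest: 7).
Terminal value 7.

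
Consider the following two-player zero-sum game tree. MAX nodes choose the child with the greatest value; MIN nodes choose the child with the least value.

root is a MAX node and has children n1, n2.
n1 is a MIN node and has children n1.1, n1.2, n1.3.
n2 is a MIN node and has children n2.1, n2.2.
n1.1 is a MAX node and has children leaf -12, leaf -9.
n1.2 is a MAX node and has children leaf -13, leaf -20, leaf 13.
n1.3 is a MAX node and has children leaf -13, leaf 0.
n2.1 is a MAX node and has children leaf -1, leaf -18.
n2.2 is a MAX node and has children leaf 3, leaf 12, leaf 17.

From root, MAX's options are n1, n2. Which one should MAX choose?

n1.1 (MAX): max(-12, -9) = -9
n1.2 (MAX): max(-13, -20, 13) = 13
n1.3 (MAX): max(-13, 0) = 0
n1 (MIN): min(-9, 13, 0) = -9
n2.1 (MAX): max(-1, -18) = -1
n2.2 (MAX): max(3, 12, 17) = 17
n2 (MIN): min(-1, 17) = -1
root (MAX): max(-9, -1) = -1
MAX at root wants the highest of {n1=-9, n2=-1}, so chooses n2.

n2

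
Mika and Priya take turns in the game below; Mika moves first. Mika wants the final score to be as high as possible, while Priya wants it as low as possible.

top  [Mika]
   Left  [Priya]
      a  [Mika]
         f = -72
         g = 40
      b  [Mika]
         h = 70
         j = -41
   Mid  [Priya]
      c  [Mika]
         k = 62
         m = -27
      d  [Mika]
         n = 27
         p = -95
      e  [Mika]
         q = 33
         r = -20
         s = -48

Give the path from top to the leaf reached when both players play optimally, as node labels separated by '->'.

a (Mika): max(-72, 40) = 40
b (Mika): max(70, -41) = 70
Left (Priya): min(40, 70) = 40
c (Mika): max(62, -27) = 62
d (Mika): max(27, -95) = 27
e (Mika): max(33, -20, -48) = 33
Mid (Priya): min(62, 27, 33) = 27
top (Mika): max(40, 27) = 40
At top, Mika picks Left (highest: 40).
At Left, Priya picks a (lowest: 40).
At a, Mika picks g (highest: 40).
Terminal value 40.

top -> Left -> a -> g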